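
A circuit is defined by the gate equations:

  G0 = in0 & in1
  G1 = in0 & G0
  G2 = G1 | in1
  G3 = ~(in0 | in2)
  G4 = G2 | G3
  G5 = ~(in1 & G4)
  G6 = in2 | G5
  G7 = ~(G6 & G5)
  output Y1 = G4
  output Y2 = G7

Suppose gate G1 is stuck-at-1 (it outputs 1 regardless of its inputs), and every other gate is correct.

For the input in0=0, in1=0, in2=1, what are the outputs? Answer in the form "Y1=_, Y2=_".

Propagate with G1 forced: G0=0, G1=1 [stuck-at-1], G2=1, G3=0, G4=1, G5=1, G6=1, G7=0.
So the outputs are Y1=1, Y2=0. (Without the fault they would be Y1=0, Y2=0.)

Y1=1, Y2=0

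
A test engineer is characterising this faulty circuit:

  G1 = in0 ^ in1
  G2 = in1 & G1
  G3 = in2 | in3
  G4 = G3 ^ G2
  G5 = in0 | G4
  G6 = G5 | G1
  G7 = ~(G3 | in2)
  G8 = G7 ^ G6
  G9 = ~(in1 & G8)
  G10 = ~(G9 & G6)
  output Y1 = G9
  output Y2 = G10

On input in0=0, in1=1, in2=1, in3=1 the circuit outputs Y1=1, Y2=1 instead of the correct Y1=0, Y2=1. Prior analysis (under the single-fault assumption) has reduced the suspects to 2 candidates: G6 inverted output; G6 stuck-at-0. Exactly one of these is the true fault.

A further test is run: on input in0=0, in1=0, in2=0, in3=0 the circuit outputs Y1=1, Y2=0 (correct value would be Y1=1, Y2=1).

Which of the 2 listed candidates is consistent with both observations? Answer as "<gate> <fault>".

G6 inverted output

Evaluate each candidate on input in0=0, in1=0, in2=0, in3=0:
  G6 inverted output: G1=0, G2=0, G3=0, G4=0, G5=0, G6=1 [inverted output], G7=1, G8=0, G9=1, G10=0 → Y1=1, Y2=0 — matches
  G6 stuck-at-0: G1=0, G2=0, G3=0, G4=0, G5=0, G6=0 [stuck-at-0], G7=1, G8=1, G9=1, G10=1 → Y1=1, Y2=1 — eliminated
Only G6 inverted output reproduces the observed Y1=1, Y2=0.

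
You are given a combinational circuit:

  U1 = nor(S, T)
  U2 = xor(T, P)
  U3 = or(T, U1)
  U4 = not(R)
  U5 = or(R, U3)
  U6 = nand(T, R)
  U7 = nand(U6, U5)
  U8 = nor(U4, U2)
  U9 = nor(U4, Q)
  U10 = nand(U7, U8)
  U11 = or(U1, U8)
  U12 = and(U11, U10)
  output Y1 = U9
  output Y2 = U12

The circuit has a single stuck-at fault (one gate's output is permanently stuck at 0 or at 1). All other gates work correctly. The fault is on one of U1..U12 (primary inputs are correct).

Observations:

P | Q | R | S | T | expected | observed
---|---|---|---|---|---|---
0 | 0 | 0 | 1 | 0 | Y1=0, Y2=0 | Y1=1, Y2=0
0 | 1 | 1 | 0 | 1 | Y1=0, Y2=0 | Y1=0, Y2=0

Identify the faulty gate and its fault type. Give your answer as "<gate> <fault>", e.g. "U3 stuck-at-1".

Fault-free values for test 1 (P=0, Q=0, R=0, S=1, T=0): U1=0, U2=0, U3=0, U4=1, U5=0, U6=1, U7=1, U8=0, U9=0, U10=1, U11=0, U12=0, giving Y1=0, Y2=0. Observed Y1=1, Y2=0.
Test 1: faults giving observed Y1=1, Y2=0 are {U4 stuck-at-0, U9 stuck-at-1}.
Test 2 (P=0, Q=1, R=1, S=0, T=1): fault-free U1=0, U2=1, U3=1, U4=0, U5=1, U6=0, U7=1, U8=0, U9=0, U10=1, U11=0, U12=0 → Y1=0, Y2=0; observed Y1=0, Y2=0. Eliminates U9 stuck-at-1.
Only U4 stuck-at-0 is consistent with every test.

U4 stuck-at-0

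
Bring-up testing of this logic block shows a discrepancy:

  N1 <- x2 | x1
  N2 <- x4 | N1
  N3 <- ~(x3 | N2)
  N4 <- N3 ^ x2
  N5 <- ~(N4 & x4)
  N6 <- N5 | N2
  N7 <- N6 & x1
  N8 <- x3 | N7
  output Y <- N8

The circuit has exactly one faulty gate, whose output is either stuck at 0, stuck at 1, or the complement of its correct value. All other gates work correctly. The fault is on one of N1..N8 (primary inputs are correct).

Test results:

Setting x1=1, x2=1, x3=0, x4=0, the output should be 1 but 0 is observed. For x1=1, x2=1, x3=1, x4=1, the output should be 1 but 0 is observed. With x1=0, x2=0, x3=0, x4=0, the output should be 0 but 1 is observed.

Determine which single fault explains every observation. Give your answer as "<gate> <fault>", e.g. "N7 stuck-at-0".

N8 inverted output

Fault-free values for test 1 (x1=1, x2=1, x3=0, x4=0): N1=1, N2=1, N3=0, N4=1, N5=1, N6=1, N7=1, N8=1, giving Y=1. Observed 0.
Test 1: faults giving observed 0 are {N6 stuck-at-0, N6 inverted output, N7 stuck-at-0, N7 inverted output, N8 stuck-at-0, N8 inverted output}.
Test 2 (x1=1, x2=1, x3=1, x4=1): fault-free N1=1, N2=1, N3=0, N4=1, N5=0, N6=1, N7=1, N8=1 → 1; observed 0. Eliminates N6 stuck-at-0, N6 inverted output, N7 stuck-at-0, N7 inverted output.
Test 3 (x1=0, x2=0, x3=0, x4=0): fault-free N1=0, N2=0, N3=1, N4=1, N5=1, N6=1, N7=0, N8=0 → 0; observed 1. Eliminates N8 stuck-at-0.
Only N8 inverted output is consistent with every test.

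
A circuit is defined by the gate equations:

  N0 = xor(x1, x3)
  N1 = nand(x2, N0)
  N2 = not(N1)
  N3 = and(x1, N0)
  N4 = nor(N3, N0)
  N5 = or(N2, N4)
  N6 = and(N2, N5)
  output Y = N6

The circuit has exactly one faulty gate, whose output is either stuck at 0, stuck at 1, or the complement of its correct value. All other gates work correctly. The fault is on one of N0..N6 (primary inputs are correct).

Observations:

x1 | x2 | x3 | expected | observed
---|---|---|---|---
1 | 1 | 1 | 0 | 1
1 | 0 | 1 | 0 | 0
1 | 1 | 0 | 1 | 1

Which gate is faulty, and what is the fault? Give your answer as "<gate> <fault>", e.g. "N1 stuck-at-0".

N0 stuck-at-1

Fault-free values for test 1 (x1=1, x2=1, x3=1): N0=0, N1=1, N2=0, N3=0, N4=1, N5=1, N6=0, giving Y=0. Observed 1.
Test 1: faults giving observed 1 are {N0 stuck-at-1, N0 inverted output, N1 stuck-at-0, N1 inverted output, N2 stuck-at-1, N2 inverted output, N6 stuck-at-1, N6 inverted output}.
Test 2 (x1=1, x2=0, x3=1): fault-free N0=0, N1=1, N2=0, N3=0, N4=1, N5=1, N6=0 → 0; observed 0. Eliminates N1 stuck-at-0, N1 inverted output, N2 stuck-at-1, N2 inverted output, N6 stuck-at-1, N6 inverted output.
Test 3 (x1=1, x2=1, x3=0): fault-free N0=1, N1=0, N2=1, N3=1, N4=0, N5=1, N6=1 → 1; observed 1. Eliminates N0 inverted output.
Only N0 stuck-at-1 is consistent with every test.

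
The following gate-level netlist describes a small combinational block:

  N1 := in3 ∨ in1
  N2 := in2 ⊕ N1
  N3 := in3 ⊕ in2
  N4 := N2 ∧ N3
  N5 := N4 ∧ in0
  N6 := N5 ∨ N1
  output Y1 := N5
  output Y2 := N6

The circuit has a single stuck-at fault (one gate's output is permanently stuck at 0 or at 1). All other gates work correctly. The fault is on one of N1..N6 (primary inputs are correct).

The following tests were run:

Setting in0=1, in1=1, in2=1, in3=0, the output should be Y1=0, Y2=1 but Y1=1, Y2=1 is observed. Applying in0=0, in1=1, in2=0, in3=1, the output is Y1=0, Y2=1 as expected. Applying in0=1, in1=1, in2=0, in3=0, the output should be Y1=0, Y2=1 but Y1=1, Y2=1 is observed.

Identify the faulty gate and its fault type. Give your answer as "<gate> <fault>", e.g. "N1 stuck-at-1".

Fault-free values for test 1 (in0=1, in1=1, in2=1, in3=0): N1=1, N2=0, N3=1, N4=0, N5=0, N6=1, giving Y1=0, Y2=1. Observed Y1=1, Y2=1.
Test 1: faults giving observed Y1=1, Y2=1 are {N1 stuck-at-0, N2 stuck-at-1, N4 stuck-at-1, N5 stuck-at-1}.
Test 2 (in0=0, in1=1, in2=0, in3=1): fault-free N1=1, N2=1, N3=1, N4=1, N5=0, N6=1 → Y1=0, Y2=1; observed Y1=0, Y2=1. Eliminates N1 stuck-at-0, N5 stuck-at-1.
Test 3 (in0=1, in1=1, in2=0, in3=0): fault-free N1=1, N2=1, N3=0, N4=0, N5=0, N6=1 → Y1=0, Y2=1; observed Y1=1, Y2=1. Eliminates N2 stuck-at-1.
Only N4 stuck-at-1 is consistent with every test.

N4 stuck-at-1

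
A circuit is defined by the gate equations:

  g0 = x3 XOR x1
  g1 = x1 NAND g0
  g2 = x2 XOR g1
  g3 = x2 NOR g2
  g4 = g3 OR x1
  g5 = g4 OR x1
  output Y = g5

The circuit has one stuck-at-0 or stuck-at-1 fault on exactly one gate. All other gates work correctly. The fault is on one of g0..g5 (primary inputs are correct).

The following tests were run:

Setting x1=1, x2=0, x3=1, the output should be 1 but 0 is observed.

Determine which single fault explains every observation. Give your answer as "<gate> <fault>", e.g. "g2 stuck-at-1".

Fault-free values for test 1 (x1=1, x2=0, x3=1): g0=0, g1=1, g2=1, g3=0, g4=1, g5=1, giving Y=1. Observed 0.
Test 1: faults giving observed 0 are {g5 stuck-at-0}.
Only g5 stuck-at-0 is consistent with every test.

g5 stuck-at-0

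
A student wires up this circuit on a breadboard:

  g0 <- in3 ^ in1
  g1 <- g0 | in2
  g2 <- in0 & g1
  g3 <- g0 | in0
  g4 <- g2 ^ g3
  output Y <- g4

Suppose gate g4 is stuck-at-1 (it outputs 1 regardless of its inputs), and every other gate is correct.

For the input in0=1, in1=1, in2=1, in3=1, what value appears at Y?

1

Propagate with g4 forced: g0=0, g1=1, g2=1, g3=1, g4=1 [stuck-at-1].
So Y = 1. (Without the fault it would be 0.)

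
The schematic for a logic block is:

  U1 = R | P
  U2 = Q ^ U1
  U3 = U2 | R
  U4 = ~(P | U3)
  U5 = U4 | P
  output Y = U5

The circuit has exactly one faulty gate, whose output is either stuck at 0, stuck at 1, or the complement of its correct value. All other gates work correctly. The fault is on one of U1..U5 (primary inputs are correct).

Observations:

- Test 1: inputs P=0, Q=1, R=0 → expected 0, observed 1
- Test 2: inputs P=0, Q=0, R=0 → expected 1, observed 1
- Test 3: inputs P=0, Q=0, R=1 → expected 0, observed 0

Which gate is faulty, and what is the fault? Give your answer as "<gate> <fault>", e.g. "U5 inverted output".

Fault-free values for test 1 (P=0, Q=1, R=0): U1=0, U2=1, U3=1, U4=0, U5=0, giving Y=0. Observed 1.
Test 1: faults giving observed 1 are {U1 stuck-at-1, U1 inverted output, U2 stuck-at-0, U2 inverted output, U3 stuck-at-0, U3 inverted output, U4 stuck-at-1, U4 inverted output, U5 stuck-at-1, U5 inverted output}.
Test 2 (P=0, Q=0, R=0): fault-free U1=0, U2=0, U3=0, U4=1, U5=1 → 1; observed 1. Eliminates U1 stuck-at-1, U1 inverted output, U2 inverted output, U3 inverted output, U4 inverted output, U5 inverted output.
Test 3 (P=0, Q=0, R=1): fault-free U1=1, U2=1, U3=1, U4=0, U5=0 → 0; observed 0. Eliminates U3 stuck-at-0, U4 stuck-at-1, U5 stuck-at-1.
Only U2 stuck-at-0 is consistent with every test.

U2 stuck-at-0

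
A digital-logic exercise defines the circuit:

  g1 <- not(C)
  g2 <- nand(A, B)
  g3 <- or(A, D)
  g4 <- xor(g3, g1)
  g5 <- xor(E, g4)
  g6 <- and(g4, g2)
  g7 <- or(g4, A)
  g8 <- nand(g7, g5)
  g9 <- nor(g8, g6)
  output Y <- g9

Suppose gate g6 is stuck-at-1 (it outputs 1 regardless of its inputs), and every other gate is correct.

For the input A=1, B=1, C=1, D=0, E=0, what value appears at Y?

0

Propagate with g6 forced: g1=0, g2=0, g3=1, g4=1, g5=1, g6=1 [stuck-at-1], g7=1, g8=0, g9=0.
So Y = 0. (Without the fault it would be 1.)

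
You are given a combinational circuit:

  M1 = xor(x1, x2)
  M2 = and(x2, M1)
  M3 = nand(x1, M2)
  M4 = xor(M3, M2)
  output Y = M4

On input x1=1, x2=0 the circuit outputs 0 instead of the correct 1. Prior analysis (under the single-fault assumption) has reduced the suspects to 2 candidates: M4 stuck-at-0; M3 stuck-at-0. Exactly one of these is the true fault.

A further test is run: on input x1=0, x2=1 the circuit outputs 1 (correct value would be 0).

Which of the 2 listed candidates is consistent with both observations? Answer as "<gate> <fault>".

M3 stuck-at-0

Evaluate each candidate on input x1=0, x2=1:
  M4 stuck-at-0: M1=1, M2=1, M3=1, M4=0 [stuck-at-0] → 0 — eliminated
  M3 stuck-at-0: M1=1, M2=1, M3=0 [stuck-at-0], M4=1 → 1 — matches
Only M3 stuck-at-0 reproduces the observed 1.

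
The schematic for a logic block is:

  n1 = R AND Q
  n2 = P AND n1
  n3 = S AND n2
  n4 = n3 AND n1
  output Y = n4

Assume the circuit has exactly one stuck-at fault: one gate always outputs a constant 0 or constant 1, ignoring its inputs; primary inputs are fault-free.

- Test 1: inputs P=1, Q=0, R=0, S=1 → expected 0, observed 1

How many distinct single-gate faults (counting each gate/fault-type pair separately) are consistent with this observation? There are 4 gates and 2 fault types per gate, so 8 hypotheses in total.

Fault-free: n1=0, n2=0, n3=0, n4=0 → 0. Observed 1.
  n1 stuck-at-0: output 0 ✗
  n1 stuck-at-1: output 1 ✓
  n2 stuck-at-0: output 0 ✗
  n2 stuck-at-1: output 0 ✗
  n3 stuck-at-0: output 0 ✗
  n3 stuck-at-1: output 0 ✗
  n4 stuck-at-0: output 0 ✗
  n4 stuck-at-1: output 1 ✓
Consistent faults: {n1 stuck-at-1, n4 stuck-at-1} — 2 in all.

2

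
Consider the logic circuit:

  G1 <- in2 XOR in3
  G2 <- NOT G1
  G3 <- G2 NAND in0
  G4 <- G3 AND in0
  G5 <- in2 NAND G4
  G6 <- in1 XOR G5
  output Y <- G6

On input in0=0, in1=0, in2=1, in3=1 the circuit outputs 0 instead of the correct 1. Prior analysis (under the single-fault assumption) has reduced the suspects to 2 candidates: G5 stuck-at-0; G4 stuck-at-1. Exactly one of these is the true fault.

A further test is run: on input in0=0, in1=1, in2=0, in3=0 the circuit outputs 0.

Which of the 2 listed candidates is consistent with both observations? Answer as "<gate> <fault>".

G4 stuck-at-1

Evaluate each candidate on input in0=0, in1=1, in2=0, in3=0:
  G5 stuck-at-0: G1=0, G2=1, G3=1, G4=0, G5=0 [stuck-at-0], G6=1 → 1 — eliminated
  G4 stuck-at-1: G1=0, G2=1, G3=1, G4=1 [stuck-at-1], G5=1, G6=0 → 0 — matches
Only G4 stuck-at-1 reproduces the observed 0.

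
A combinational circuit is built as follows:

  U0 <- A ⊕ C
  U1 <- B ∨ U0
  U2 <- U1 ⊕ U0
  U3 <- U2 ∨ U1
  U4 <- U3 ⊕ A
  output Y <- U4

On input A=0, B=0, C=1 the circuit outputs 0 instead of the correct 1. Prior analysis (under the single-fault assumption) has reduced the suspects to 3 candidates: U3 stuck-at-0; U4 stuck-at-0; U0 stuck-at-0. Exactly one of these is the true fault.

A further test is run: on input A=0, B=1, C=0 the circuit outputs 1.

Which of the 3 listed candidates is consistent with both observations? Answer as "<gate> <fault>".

Evaluate each candidate on input A=0, B=1, C=0:
  U3 stuck-at-0: U0=0, U1=1, U2=1, U3=0 [stuck-at-0], U4=0 → 0 — eliminated
  U4 stuck-at-0: U0=0, U1=1, U2=1, U3=1, U4=0 [stuck-at-0] → 0 — eliminated
  U0 stuck-at-0: U0=0 [stuck-at-0], U1=1, U2=1, U3=1, U4=1 → 1 — matches
Only U0 stuck-at-0 reproduces the observed 1.

U0 stuck-at-0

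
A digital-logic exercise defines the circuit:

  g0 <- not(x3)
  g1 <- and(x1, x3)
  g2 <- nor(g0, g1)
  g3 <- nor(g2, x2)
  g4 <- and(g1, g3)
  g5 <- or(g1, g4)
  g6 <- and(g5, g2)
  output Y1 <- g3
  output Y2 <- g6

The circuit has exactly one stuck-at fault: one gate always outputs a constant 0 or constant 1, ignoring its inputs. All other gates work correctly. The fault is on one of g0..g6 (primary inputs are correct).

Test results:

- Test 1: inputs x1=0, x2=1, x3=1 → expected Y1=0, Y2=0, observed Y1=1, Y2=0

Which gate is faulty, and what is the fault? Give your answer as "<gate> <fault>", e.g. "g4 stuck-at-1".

g3 stuck-at-1

Fault-free values for test 1 (x1=0, x2=1, x3=1): g0=0, g1=0, g2=1, g3=0, g4=0, g5=0, g6=0, giving Y1=0, Y2=0. Observed Y1=1, Y2=0.
Test 1: faults giving observed Y1=1, Y2=0 are {g3 stuck-at-1}.
Only g3 stuck-at-1 is consistent with every test.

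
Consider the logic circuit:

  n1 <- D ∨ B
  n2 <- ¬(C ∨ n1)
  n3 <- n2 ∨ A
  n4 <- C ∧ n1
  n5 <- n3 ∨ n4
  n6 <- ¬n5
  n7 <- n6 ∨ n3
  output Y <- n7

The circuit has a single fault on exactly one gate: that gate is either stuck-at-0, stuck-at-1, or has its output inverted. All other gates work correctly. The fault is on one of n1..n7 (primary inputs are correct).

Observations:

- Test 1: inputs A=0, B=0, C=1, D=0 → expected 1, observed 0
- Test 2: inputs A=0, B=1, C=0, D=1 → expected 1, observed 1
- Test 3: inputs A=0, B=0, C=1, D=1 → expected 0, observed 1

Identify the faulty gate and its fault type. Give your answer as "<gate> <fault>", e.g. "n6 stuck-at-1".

n1 inverted output

Fault-free values for test 1 (A=0, B=0, C=1, D=0): n1=0, n2=0, n3=0, n4=0, n5=0, n6=1, n7=1, giving Y=1. Observed 0.
Test 1: faults giving observed 0 are {n1 stuck-at-1, n1 inverted output, n4 stuck-at-1, n4 inverted output, n5 stuck-at-1, n5 inverted output, n6 stuck-at-0, n6 inverted output, n7 stuck-at-0, n7 inverted output}.
Test 2 (A=0, B=1, C=0, D=1): fault-free n1=1, n2=0, n3=0, n4=0, n5=0, n6=1, n7=1 → 1; observed 1. Eliminates n4 stuck-at-1, n4 inverted output, n5 stuck-at-1, n5 inverted output, n6 stuck-at-0, n6 inverted output, n7 stuck-at-0, n7 inverted output.
Test 3 (A=0, B=0, C=1, D=1): fault-free n1=1, n2=0, n3=0, n4=1, n5=1, n6=0, n7=0 → 0; observed 1. Eliminates n1 stuck-at-1.
Only n1 inverted output is consistent with every test.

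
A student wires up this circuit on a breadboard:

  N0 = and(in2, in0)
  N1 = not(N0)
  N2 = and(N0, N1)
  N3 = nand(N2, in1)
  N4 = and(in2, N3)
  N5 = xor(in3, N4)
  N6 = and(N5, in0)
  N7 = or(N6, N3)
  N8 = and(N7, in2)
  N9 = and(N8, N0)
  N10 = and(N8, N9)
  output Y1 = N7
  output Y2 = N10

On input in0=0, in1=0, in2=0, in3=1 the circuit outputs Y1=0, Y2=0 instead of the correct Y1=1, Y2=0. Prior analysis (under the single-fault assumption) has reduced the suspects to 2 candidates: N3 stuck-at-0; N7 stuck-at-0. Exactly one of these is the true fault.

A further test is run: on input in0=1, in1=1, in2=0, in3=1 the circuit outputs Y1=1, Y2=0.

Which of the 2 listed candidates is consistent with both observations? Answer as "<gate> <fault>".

Evaluate each candidate on input in0=1, in1=1, in2=0, in3=1:
  N3 stuck-at-0: N0=0, N1=1, N2=0, N3=0 [stuck-at-0], N4=0, N5=1, N6=1, N7=1, N8=0, N9=0, N10=0 → Y1=1, Y2=0 — matches
  N7 stuck-at-0: N0=0, N1=1, N2=0, N3=1, N4=0, N5=1, N6=1, N7=0 [stuck-at-0], N8=0, N9=0, N10=0 → Y1=0, Y2=0 — eliminated
Only N3 stuck-at-0 reproduces the observed Y1=1, Y2=0.

N3 stuck-at-0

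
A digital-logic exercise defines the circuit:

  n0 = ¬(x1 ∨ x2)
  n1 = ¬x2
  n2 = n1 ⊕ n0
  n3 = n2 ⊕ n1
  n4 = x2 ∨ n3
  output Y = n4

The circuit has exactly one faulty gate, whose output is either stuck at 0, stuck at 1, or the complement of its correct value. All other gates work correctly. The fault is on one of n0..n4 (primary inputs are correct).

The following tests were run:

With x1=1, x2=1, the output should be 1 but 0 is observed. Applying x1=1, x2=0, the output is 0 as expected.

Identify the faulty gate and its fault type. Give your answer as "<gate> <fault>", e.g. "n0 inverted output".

Fault-free values for test 1 (x1=1, x2=1): n0=0, n1=0, n2=0, n3=0, n4=1, giving Y=1. Observed 0.
Test 1: faults giving observed 0 are {n4 stuck-at-0, n4 inverted output}.
Test 2 (x1=1, x2=0): fault-free n0=0, n1=1, n2=1, n3=0, n4=0 → 0; observed 0. Eliminates n4 inverted output.
Only n4 stuck-at-0 is consistent with every test.

n4 stuck-at-0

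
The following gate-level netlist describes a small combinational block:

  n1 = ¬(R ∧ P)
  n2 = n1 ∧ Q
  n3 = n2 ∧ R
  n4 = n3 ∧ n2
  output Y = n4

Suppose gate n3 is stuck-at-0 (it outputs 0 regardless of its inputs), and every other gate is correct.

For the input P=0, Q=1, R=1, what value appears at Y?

Propagate with n3 forced: n1=1, n2=1, n3=0 [stuck-at-0], n4=0.
So Y = 0. (Without the fault it would be 1.)

0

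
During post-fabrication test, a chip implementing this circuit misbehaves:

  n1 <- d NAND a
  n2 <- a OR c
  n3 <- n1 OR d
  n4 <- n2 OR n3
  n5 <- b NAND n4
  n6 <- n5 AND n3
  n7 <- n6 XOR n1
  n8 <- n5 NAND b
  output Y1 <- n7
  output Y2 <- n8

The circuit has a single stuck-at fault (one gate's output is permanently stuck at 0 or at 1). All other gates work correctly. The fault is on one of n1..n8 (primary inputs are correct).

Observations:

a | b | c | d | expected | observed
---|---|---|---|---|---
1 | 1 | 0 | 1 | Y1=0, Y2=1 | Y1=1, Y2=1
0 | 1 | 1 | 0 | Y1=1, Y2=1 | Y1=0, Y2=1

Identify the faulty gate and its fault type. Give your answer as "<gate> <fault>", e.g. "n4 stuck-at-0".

n6 stuck-at-1

Fault-free values for test 1 (a=1, b=1, c=0, d=1): n1=0, n2=1, n3=1, n4=1, n5=0, n6=0, n7=0, n8=1, giving Y1=0, Y2=1. Observed Y1=1, Y2=1.
Test 1: faults giving observed Y1=1, Y2=1 are {n1 stuck-at-1, n6 stuck-at-1, n7 stuck-at-1}.
Test 2 (a=0, b=1, c=1, d=0): fault-free n1=1, n2=1, n3=1, n4=1, n5=0, n6=0, n7=1, n8=1 → Y1=1, Y2=1; observed Y1=0, Y2=1. Eliminates n1 stuck-at-1, n7 stuck-at-1.
Only n6 stuck-at-1 is consistent with every test.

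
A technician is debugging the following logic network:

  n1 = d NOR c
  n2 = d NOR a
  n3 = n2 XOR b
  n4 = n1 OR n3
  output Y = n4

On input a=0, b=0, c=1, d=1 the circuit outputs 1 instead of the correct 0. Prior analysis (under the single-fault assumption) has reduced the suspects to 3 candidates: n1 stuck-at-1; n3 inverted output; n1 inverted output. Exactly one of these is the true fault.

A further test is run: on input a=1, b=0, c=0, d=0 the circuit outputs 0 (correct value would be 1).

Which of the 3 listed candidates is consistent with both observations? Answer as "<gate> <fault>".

n1 inverted output

Evaluate each candidate on input a=1, b=0, c=0, d=0:
  n1 stuck-at-1: n1=1 [stuck-at-1], n2=0, n3=0, n4=1 → 1 — eliminated
  n3 inverted output: n1=1, n2=0, n3=1 [inverted output], n4=1 → 1 — eliminated
  n1 inverted output: n1=0 [inverted output], n2=0, n3=0, n4=0 → 0 — matches
Only n1 inverted output reproduces the observed 0.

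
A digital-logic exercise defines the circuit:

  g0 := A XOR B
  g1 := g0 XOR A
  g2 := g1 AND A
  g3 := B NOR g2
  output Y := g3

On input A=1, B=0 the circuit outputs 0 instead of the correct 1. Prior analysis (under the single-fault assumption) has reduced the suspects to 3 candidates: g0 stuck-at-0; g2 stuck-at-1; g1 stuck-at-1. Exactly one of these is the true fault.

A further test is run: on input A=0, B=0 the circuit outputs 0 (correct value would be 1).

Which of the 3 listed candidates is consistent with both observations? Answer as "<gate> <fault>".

g2 stuck-at-1

Evaluate each candidate on input A=0, B=0:
  g0 stuck-at-0: g0=0 [stuck-at-0], g1=0, g2=0, g3=1 → 1 — eliminated
  g2 stuck-at-1: g0=0, g1=0, g2=1 [stuck-at-1], g3=0 → 0 — matches
  g1 stuck-at-1: g0=0, g1=1 [stuck-at-1], g2=0, g3=1 → 1 — eliminated
Only g2 stuck-at-1 reproduces the observed 0.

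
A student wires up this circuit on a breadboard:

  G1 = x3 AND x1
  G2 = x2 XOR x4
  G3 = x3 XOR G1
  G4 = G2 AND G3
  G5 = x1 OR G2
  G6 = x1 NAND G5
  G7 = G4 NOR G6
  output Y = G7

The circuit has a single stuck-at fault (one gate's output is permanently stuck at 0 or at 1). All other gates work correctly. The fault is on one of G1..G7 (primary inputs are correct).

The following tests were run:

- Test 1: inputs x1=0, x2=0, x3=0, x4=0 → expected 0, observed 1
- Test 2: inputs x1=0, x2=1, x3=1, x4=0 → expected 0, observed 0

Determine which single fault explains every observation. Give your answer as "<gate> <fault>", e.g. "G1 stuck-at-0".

G6 stuck-at-0

Fault-free values for test 1 (x1=0, x2=0, x3=0, x4=0): G1=0, G2=0, G3=0, G4=0, G5=0, G6=1, G7=0, giving Y=0. Observed 1.
Test 1: faults giving observed 1 are {G6 stuck-at-0, G7 stuck-at-1}.
Test 2 (x1=0, x2=1, x3=1, x4=0): fault-free G1=0, G2=1, G3=1, G4=1, G5=1, G6=1, G7=0 → 0; observed 0. Eliminates G7 stuck-at-1.
Only G6 stuck-at-0 is consistent with every test.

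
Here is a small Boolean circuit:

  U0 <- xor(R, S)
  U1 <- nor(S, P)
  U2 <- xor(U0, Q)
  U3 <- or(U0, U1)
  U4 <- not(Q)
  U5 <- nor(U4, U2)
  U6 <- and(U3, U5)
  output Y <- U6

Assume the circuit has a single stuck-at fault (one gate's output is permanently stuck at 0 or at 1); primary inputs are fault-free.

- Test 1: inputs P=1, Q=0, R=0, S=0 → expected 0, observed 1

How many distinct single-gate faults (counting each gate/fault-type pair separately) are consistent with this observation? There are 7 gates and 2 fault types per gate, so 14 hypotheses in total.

1

Fault-free: U0=0, U1=0, U2=0, U3=0, U4=1, U5=0, U6=0 → 0. Observed 1.
  U0 stuck-at-0: output 0 ✗
  U0 stuck-at-1: output 0 ✗
  U1 stuck-at-0: output 0 ✗
  U1 stuck-at-1: output 0 ✗
  U2 stuck-at-0: output 0 ✗
  U2 stuck-at-1: output 0 ✗
  U3 stuck-at-0: output 0 ✗
  U3 stuck-at-1: output 0 ✗
  U4 stuck-at-0: output 0 ✗
  U4 stuck-at-1: output 0 ✗
  U5 stuck-at-0: output 0 ✗
  U5 stuck-at-1: output 0 ✗
  U6 stuck-at-0: output 0 ✗
  U6 stuck-at-1: output 1 ✓
Consistent faults: {U6 stuck-at-1} — 1 in all.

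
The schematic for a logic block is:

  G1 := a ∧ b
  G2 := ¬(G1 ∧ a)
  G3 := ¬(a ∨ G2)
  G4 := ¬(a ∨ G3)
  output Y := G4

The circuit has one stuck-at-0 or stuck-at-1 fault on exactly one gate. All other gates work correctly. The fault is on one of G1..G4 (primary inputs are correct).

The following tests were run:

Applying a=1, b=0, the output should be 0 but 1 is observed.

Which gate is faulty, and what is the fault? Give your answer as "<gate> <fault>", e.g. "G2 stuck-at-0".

G4 stuck-at-1

Fault-free values for test 1 (a=1, b=0): G1=0, G2=1, G3=0, G4=0, giving Y=0. Observed 1.
Test 1: faults giving observed 1 are {G4 stuck-at-1}.
Only G4 stuck-at-1 is consistent with every test.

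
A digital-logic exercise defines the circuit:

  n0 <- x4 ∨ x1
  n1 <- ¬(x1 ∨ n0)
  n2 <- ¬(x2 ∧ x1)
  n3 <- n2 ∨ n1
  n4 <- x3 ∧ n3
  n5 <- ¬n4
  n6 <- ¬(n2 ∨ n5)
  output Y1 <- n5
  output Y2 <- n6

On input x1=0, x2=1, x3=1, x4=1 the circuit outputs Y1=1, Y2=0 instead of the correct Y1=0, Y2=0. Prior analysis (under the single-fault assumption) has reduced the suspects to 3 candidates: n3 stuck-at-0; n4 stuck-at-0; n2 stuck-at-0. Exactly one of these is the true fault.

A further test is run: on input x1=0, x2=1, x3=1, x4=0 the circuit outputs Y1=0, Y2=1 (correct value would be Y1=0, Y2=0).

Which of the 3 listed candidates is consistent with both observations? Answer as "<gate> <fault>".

n2 stuck-at-0

Evaluate each candidate on input x1=0, x2=1, x3=1, x4=0:
  n3 stuck-at-0: n0=0, n1=1, n2=1, n3=0 [stuck-at-0], n4=0, n5=1, n6=0 → Y1=1, Y2=0 — eliminated
  n4 stuck-at-0: n0=0, n1=1, n2=1, n3=1, n4=0 [stuck-at-0], n5=1, n6=0 → Y1=1, Y2=0 — eliminated
  n2 stuck-at-0: n0=0, n1=1, n2=0 [stuck-at-0], n3=1, n4=1, n5=0, n6=1 → Y1=0, Y2=1 — matches
Only n2 stuck-at-0 reproduces the observed Y1=0, Y2=1.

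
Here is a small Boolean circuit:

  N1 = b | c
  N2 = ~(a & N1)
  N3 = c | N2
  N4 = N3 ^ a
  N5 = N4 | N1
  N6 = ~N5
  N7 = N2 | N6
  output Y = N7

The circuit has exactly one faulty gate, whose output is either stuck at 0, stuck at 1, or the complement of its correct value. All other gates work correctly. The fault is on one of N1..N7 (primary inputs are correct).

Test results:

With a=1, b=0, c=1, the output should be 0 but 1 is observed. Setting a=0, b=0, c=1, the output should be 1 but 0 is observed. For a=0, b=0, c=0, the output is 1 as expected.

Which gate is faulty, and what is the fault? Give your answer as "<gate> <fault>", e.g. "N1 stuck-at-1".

Fault-free values for test 1 (a=1, b=0, c=1): N1=1, N2=0, N3=1, N4=0, N5=1, N6=0, N7=0, giving Y=0. Observed 1.
Test 1: faults giving observed 1 are {N1 stuck-at-0, N1 inverted output, N2 stuck-at-1, N2 inverted output, N5 stuck-at-0, N5 inverted output, N6 stuck-at-1, N6 inverted output, N7 stuck-at-1, N7 inverted output}.
Test 2 (a=0, b=0, c=1): fault-free N1=1, N2=1, N3=1, N4=1, N5=1, N6=0, N7=1 → 1; observed 0. Eliminates N1 stuck-at-0, N1 inverted output, N2 stuck-at-1, N5 stuck-at-0, N5 inverted output, N6 stuck-at-1, N6 inverted output, N7 stuck-at-1.
Test 3 (a=0, b=0, c=0): fault-free N1=0, N2=1, N3=1, N4=1, N5=1, N6=0, N7=1 → 1; observed 1. Eliminates N7 inverted output.
Only N2 inverted output is consistent with every test.

N2 inverted output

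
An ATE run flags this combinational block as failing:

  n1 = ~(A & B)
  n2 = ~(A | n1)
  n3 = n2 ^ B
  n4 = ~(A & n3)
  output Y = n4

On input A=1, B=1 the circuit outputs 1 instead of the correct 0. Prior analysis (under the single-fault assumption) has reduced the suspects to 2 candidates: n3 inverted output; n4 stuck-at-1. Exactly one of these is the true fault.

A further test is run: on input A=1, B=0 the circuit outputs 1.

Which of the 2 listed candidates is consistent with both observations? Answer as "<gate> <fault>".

Evaluate each candidate on input A=1, B=0:
  n3 inverted output: n1=1, n2=0, n3=1 [inverted output], n4=0 → 0 — eliminated
  n4 stuck-at-1: n1=1, n2=0, n3=0, n4=1 [stuck-at-1] → 1 — matches
Only n4 stuck-at-1 reproduces the observed 1.

n4 stuck-at-1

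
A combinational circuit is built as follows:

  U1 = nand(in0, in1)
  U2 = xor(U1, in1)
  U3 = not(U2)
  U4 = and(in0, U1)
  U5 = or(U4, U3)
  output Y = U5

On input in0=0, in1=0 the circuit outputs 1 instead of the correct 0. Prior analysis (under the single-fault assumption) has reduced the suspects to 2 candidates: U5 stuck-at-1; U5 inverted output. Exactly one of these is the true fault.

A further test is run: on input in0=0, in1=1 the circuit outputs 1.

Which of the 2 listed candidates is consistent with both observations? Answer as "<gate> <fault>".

Evaluate each candidate on input in0=0, in1=1:
  U5 stuck-at-1: U1=1, U2=0, U3=1, U4=0, U5=1 [stuck-at-1] → 1 — matches
  U5 inverted output: U1=1, U2=0, U3=1, U4=0, U5=0 [inverted output] → 0 — eliminated
Only U5 stuck-at-1 reproduces the observed 1.

U5 stuck-at-1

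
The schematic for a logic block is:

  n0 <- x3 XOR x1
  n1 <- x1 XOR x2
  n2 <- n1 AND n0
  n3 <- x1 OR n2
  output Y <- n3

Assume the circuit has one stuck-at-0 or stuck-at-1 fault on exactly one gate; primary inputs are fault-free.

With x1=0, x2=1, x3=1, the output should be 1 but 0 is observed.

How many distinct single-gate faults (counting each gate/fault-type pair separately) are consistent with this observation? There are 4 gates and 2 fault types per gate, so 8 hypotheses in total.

Fault-free: n0=1, n1=1, n2=1, n3=1 → 1. Observed 0.
  n0 stuck-at-0: output 0 ✓
  n0 stuck-at-1: output 1 ✗
  n1 stuck-at-0: output 0 ✓
  n1 stuck-at-1: output 1 ✗
  n2 stuck-at-0: output 0 ✓
  n2 stuck-at-1: output 1 ✗
  n3 stuck-at-0: output 0 ✓
  n3 stuck-at-1: output 1 ✗
Consistent faults: {n0 stuck-at-0, n1 stuck-at-0, n2 stuck-at-0, n3 stuck-at-0} — 4 in all.

4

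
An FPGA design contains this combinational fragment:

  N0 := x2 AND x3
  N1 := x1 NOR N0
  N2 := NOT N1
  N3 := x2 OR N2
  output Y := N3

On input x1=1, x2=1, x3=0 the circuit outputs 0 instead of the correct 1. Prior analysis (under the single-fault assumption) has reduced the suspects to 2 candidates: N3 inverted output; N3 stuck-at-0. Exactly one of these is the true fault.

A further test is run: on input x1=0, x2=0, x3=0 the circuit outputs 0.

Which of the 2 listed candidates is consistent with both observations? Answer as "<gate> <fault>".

N3 stuck-at-0

Evaluate each candidate on input x1=0, x2=0, x3=0:
  N3 inverted output: N0=0, N1=1, N2=0, N3=1 [inverted output] → 1 — eliminated
  N3 stuck-at-0: N0=0, N1=1, N2=0, N3=0 [stuck-at-0] → 0 — matches
Only N3 stuck-at-0 reproduces the observed 0.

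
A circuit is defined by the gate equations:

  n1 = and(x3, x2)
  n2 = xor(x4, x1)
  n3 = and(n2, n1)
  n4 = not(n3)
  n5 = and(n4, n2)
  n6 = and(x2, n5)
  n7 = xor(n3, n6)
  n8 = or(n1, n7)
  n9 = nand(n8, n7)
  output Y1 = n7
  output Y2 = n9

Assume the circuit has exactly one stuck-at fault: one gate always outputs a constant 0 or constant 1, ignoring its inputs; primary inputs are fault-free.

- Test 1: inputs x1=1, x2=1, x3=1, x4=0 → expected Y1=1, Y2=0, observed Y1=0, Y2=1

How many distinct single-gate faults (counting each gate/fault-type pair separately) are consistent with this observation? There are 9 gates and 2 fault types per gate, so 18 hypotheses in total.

Fault-free: n1=1, n2=1, n3=1, n4=0, n5=0, n6=0, n7=1, n8=1, n9=0 → Y1=1, Y2=0. Observed Y1=0, Y2=1.
  n1: none of the 2 fault types match ✗
  n2: stuck-at-0 ✓; others ✗
  n3: none of the 2 fault types match ✗
  n4: stuck-at-1 ✓; others ✗
  n5: stuck-at-1 ✓; others ✗
  n6: stuck-at-1 ✓; others ✗
  n7: stuck-at-0 ✓; others ✗
  n8: none of the 2 fault types match ✗
  n9: none of the 2 fault types match ✗
Consistent faults: {n2 stuck-at-0, n4 stuck-at-1, n5 stuck-at-1, n6 stuck-at-1, n7 stuck-at-0} — 5 in all.

5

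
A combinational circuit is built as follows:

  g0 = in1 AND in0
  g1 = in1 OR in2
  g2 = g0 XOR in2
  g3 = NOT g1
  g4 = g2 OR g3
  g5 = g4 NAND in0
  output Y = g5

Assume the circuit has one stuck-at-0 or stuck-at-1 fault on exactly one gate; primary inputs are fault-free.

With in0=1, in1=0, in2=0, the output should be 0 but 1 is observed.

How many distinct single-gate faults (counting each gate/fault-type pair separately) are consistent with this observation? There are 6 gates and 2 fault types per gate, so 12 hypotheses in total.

Fault-free: g0=0, g1=0, g2=0, g3=1, g4=1, g5=0 → 0. Observed 1.
  g0 stuck-at-0: output 0 ✗
  g0 stuck-at-1: output 0 ✗
  g1 stuck-at-0: output 0 ✗
  g1 stuck-at-1: output 1 ✓
  g2 stuck-at-0: output 0 ✗
  g2 stuck-at-1: output 0 ✗
  g3 stuck-at-0: output 1 ✓
  g3 stuck-at-1: output 0 ✗
  g4 stuck-at-0: output 1 ✓
  g4 stuck-at-1: output 0 ✗
  g5 stuck-at-0: output 0 ✗
  g5 stuck-at-1: output 1 ✓
Consistent faults: {g1 stuck-at-1, g3 stuck-at-0, g4 stuck-at-0, g5 stuck-at-1} — 4 in all.

4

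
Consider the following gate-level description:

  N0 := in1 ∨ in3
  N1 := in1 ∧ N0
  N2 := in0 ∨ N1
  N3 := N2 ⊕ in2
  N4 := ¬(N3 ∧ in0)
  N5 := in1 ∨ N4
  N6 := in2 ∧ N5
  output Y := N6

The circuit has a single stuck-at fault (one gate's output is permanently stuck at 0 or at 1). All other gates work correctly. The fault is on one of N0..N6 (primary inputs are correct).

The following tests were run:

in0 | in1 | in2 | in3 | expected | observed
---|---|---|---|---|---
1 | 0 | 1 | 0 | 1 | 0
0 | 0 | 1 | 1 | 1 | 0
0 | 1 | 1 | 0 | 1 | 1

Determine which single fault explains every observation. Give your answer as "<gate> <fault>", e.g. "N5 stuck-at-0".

Fault-free values for test 1 (in0=1, in1=0, in2=1, in3=0): N0=0, N1=0, N2=1, N3=0, N4=1, N5=1, N6=1, giving Y=1. Observed 0.
Test 1: faults giving observed 0 are {N2 stuck-at-0, N3 stuck-at-1, N4 stuck-at-0, N5 stuck-at-0, N6 stuck-at-0}.
Test 2 (in0=0, in1=0, in2=1, in3=1): fault-free N0=1, N1=0, N2=0, N3=1, N4=1, N5=1, N6=1 → 1; observed 0. Eliminates N2 stuck-at-0, N3 stuck-at-1.
Test 3 (in0=0, in1=1, in2=1, in3=0): fault-free N0=1, N1=1, N2=1, N3=0, N4=1, N5=1, N6=1 → 1; observed 1. Eliminates N5 stuck-at-0, N6 stuck-at-0.
Only N4 stuck-at-0 is consistent with every test.

N4 stuck-at-0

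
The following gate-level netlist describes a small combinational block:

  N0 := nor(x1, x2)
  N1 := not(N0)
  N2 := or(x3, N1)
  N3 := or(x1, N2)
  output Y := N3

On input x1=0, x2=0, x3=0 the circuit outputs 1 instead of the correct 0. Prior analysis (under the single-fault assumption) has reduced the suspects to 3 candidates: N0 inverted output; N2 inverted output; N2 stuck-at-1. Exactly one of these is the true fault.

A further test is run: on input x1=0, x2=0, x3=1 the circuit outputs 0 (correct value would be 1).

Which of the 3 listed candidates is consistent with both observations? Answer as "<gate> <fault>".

N2 inverted output

Evaluate each candidate on input x1=0, x2=0, x3=1:
  N0 inverted output: N0=0 [inverted output], N1=1, N2=1, N3=1 → 1 — eliminated
  N2 inverted output: N0=1, N1=0, N2=0 [inverted output], N3=0 → 0 — matches
  N2 stuck-at-1: N0=1, N1=0, N2=1 [stuck-at-1], N3=1 → 1 — eliminated
Only N2 inverted output reproduces the observed 0.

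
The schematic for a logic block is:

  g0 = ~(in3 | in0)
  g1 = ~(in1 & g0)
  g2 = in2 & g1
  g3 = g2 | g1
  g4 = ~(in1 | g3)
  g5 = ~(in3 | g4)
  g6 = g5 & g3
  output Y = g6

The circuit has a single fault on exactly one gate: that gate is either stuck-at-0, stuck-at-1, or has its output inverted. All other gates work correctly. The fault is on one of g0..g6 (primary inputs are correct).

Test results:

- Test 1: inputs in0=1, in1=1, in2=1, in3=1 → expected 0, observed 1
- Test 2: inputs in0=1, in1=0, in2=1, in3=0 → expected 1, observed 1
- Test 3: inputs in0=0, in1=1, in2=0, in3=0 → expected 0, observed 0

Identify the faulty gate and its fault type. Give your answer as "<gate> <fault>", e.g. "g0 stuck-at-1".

Fault-free values for test 1 (in0=1, in1=1, in2=1, in3=1): g0=0, g1=1, g2=1, g3=1, g4=0, g5=0, g6=0, giving Y=0. Observed 1.
Test 1: faults giving observed 1 are {g5 stuck-at-1, g5 inverted output, g6 stuck-at-1, g6 inverted output}.
Test 2 (in0=1, in1=0, in2=1, in3=0): fault-free g0=0, g1=1, g2=1, g3=1, g4=0, g5=1, g6=1 → 1; observed 1. Eliminates g5 inverted output, g6 inverted output.
Test 3 (in0=0, in1=1, in2=0, in3=0): fault-free g0=1, g1=0, g2=0, g3=0, g4=0, g5=1, g6=0 → 0; observed 0. Eliminates g6 stuck-at-1.
Only g5 stuck-at-1 is consistent with every test.

g5 stuck-at-1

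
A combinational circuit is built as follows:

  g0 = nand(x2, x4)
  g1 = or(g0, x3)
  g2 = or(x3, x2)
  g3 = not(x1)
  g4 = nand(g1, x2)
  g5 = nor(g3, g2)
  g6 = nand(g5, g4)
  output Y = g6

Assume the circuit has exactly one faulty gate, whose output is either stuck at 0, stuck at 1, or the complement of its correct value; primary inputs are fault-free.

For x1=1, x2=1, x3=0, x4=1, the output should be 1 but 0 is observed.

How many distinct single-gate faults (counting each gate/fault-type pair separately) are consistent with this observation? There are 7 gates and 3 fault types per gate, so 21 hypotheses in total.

Fault-free: g0=0, g1=0, g2=1, g3=0, g4=1, g5=0, g6=1 → 1. Observed 0.
  g0: none of the 3 fault types match ✗
  g1: none of the 3 fault types match ✗
  g2: stuck-at-0, inverted output ✓; others ✗
  g3: none of the 3 fault types match ✗
  g4: none of the 3 fault types match ✗
  g5: stuck-at-1, inverted output ✓; others ✗
  g6: stuck-at-0, inverted output ✓; others ✗
Consistent faults: {g2 stuck-at-0, g2 inverted output, g5 stuck-at-1, g5 inverted output, g6 stuck-at-0, g6 inverted output} — 6 in all.

6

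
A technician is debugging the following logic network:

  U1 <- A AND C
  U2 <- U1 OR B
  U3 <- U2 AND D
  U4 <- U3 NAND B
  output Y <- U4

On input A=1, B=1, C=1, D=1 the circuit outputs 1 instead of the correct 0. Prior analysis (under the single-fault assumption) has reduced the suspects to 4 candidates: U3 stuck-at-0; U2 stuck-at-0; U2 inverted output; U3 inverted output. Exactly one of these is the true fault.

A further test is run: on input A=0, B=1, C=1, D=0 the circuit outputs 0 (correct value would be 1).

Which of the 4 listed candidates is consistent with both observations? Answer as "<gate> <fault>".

U3 inverted output

Evaluate each candidate on input A=0, B=1, C=1, D=0:
  U3 stuck-at-0: U1=0, U2=1, U3=0 [stuck-at-0], U4=1 → 1 — eliminated
  U2 stuck-at-0: U1=0, U2=0 [stuck-at-0], U3=0, U4=1 → 1 — eliminated
  U2 inverted output: U1=0, U2=0 [inverted output], U3=0, U4=1 → 1 — eliminated
  U3 inverted output: U1=0, U2=1, U3=1 [inverted output], U4=0 → 0 — matches
Only U3 inverted output reproduces the observed 0.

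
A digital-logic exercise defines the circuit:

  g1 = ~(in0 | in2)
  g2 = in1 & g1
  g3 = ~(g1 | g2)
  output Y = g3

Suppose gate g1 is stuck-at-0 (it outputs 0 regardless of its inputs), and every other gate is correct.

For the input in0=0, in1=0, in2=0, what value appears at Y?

1

Propagate with g1 forced: g1=0 [stuck-at-0], g2=0, g3=1.
So Y = 1. (Without the fault it would be 0.)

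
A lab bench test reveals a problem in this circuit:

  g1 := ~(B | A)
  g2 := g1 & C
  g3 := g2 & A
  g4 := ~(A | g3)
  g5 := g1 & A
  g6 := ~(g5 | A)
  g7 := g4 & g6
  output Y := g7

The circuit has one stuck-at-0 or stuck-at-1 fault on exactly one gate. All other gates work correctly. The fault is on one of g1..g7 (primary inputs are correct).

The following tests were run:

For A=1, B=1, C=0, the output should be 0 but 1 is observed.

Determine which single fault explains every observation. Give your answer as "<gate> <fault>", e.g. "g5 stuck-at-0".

g7 stuck-at-1

Fault-free values for test 1 (A=1, B=1, C=0): g1=0, g2=0, g3=0, g4=0, g5=0, g6=0, g7=0, giving Y=0. Observed 1.
Test 1: faults giving observed 1 are {g7 stuck-at-1}.
Only g7 stuck-at-1 is consistent with every test.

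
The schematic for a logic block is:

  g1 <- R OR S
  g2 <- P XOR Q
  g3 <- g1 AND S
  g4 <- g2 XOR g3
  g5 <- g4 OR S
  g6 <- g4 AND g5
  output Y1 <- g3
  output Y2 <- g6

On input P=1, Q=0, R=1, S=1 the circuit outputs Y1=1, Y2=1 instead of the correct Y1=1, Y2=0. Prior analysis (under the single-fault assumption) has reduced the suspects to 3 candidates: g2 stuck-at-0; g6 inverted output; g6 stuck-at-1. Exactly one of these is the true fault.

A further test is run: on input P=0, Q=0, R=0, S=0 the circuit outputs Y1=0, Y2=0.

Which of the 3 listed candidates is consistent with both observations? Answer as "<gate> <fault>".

Evaluate each candidate on input P=0, Q=0, R=0, S=0:
  g2 stuck-at-0: g1=0, g2=0 [stuck-at-0], g3=0, g4=0, g5=0, g6=0 → Y1=0, Y2=0 — matches
  g6 inverted output: g1=0, g2=0, g3=0, g4=0, g5=0, g6=1 [inverted output] → Y1=0, Y2=1 — eliminated
  g6 stuck-at-1: g1=0, g2=0, g3=0, g4=0, g5=0, g6=1 [stuck-at-1] → Y1=0, Y2=1 — eliminated
Only g2 stuck-at-0 reproduces the observed Y1=0, Y2=0.

g2 stuck-at-0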